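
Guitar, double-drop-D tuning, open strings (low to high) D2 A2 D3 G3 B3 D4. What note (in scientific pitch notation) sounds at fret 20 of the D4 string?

A#5

D4 is MIDI 62. Adding 20 gives 82, which is A#5.
(Equivalently spelled Bb5.)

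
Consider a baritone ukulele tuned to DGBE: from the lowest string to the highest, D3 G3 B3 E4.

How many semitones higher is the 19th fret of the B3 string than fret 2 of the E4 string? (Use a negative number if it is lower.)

B3 at fret 19 → F♯5 (MIDI 78); E4 at fret 2 → F♯4 (MIDI 66).
78 − 66 = 12, so the two pitches are 12 semitones apart.

12 semitones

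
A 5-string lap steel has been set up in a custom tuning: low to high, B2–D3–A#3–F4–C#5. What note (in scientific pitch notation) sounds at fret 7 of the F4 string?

The open F4 string plus 7 semitones: F–F#–G–G#–A–A#–B–C.
The walk passes from B into C once, so the octave number goes from 4 to 5.

C5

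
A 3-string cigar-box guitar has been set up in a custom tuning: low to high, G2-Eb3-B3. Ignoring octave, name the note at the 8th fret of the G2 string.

Each fret is one semitone, so G2 + 8 = Eb.

Eb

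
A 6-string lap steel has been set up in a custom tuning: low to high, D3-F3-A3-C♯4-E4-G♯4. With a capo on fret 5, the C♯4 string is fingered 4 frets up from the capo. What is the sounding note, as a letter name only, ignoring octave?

The capo raises the open C♯4 by 5 semitones to F♯4; fretting 4 more gives C♯4 + 5 + 4 = C♯4 + 9 semitones, landing on A♯.

A♯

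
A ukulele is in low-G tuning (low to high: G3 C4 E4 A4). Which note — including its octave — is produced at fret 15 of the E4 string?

The open E4 string plus 15 semitones: E–F–F#–G–…–F–F#–G.
The walk passes from B into C once, so the octave number goes from 4 to 5.

G5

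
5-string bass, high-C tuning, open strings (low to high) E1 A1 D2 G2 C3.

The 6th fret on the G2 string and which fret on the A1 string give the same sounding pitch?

16

G2 at fret 6 is G2 + 6 semitones = C#3.
The open A1 string is 10 semitones below the open G2, so the same pitch on the A1 string lies at fret 6 + 10 = 16.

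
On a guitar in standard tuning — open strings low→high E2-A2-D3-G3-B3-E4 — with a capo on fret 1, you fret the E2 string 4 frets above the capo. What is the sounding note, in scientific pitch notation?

The capo raises the open E2 by 1 semitone to F2; fretting 4 more gives E2 + 1 + 4 = E2 + 5 semitones = A2.

A2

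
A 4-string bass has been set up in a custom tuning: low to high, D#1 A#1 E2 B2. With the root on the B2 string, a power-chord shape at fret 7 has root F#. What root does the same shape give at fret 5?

Moving from fret 7 to fret 5 shifts the root by -2 semitones.
F# down 2 semitones is E.

E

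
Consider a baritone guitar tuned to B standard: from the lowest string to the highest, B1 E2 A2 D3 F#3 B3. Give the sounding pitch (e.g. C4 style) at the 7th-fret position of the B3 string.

The open B3 string plus 7 semitones: B–C–C#–D–D#–E–F–F#.
The walk passes from B into C once, so the octave number goes from 3 to 4.
(Equivalently spelled Gb4.)

F#4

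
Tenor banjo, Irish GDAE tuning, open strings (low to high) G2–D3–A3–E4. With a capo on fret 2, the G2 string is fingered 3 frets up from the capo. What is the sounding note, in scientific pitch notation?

C3

The capo raises the open G2 by 2 semitones to A2; fretting 3 more gives G2 + 2 + 3 = G2 + 5 semitones = C3.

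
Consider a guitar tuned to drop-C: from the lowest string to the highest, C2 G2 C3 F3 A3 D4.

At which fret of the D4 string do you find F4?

3

F4 is 3 semitones above the open D4 (D–D#–E–F), so it sits at fret 3.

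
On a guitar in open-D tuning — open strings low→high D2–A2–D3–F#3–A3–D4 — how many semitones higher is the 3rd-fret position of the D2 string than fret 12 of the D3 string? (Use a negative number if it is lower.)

-21 semitones

D2 at fret 3 → F2 (MIDI 41); D3 at fret 12 → D4 (MIDI 62).
41 − 62 = -21, so the two pitches are 21 semitones apart.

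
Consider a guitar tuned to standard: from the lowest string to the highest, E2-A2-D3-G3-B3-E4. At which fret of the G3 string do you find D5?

19

D5 is 19 semitones above the open G3 (G–G#–A–A#–…–C–C#–D), so it sits at fret 19.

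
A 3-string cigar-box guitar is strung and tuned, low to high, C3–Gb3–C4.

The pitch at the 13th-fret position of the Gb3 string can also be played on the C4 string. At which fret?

Gb3 at fret 13 is Gb3 + 13 semitones = G4.
The open C4 string is 6 semitones above the open Gb3, so the same pitch on the C4 string lies at fret 13 − 6 = 7.

7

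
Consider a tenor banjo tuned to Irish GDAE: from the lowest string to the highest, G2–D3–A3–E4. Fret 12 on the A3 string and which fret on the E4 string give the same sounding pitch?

A3 at fret 12 is A3 + 12 semitones = A4.
The open E4 string is 7 semitones above the open A3, so the same pitch on the E4 string lies at fret 12 − 7 = 5.

5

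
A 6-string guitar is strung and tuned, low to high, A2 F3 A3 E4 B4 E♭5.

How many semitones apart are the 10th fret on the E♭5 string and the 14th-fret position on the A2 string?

E♭5 at fret 10 → D♭6 (MIDI 85); A2 at fret 14 → B3 (MIDI 59).
85 − 59 = 26, so the two pitches are 26 semitones apart, with D♭6 the higher.

26 semitones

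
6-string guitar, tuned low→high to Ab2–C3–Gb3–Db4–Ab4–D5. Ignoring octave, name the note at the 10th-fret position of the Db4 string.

The open Db4 string plus 10 semitones: Db–D–Eb–E–…–A–Bb–B.

B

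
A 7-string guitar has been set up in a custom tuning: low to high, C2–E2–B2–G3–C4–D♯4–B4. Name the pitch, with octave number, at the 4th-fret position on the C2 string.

C2 is MIDI 36. Adding 4 gives 40, which is E2.

E2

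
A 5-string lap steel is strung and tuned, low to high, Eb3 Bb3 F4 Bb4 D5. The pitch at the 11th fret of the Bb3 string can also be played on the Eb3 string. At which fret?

Bb3 at fret 11 is Bb3 + 11 semitones = A4.
The open Eb3 string is 7 semitones below the open Bb3, so the same pitch on the Eb3 string lies at fret 11 + 7 = 18.

18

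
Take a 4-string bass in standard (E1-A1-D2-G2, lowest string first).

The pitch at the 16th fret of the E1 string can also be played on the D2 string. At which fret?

6

E1 at fret 16 is E1 + 16 semitones = G#2.
The open D2 string is 10 semitones above the open E1, so the same pitch on the D2 string lies at fret 16 − 10 = 6.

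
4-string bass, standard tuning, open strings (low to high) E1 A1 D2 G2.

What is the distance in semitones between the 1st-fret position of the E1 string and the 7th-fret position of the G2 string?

E1 at fret 1 → F1 (MIDI 29); G2 at fret 7 → D3 (MIDI 50).
29 − 50 = -21, so the two pitches are 21 semitones apart, with D3 the higher.

21 semitones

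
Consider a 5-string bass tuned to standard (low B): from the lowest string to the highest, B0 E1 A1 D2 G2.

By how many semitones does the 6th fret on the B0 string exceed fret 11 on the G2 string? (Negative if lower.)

-25 semitones

B0 at fret 6 → F1 (MIDI 29); G2 at fret 11 → F♯3 (MIDI 54).
29 − 54 = -25, so the two pitches are 25 semitones apart.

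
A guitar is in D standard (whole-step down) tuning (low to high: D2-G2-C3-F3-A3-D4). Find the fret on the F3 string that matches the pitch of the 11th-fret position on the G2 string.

Fret 11 on G2 is MIDI 43 + 11 = 54 (F♯3). On the F3 string (open MIDI 53), that pitch is 54 − 53 = fret 1.

1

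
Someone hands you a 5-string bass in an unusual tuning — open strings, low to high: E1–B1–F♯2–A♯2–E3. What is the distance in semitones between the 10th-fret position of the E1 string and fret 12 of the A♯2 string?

20 semitones

E1 at fret 10 → D2 (MIDI 38); A♯2 at fret 12 → A♯3 (MIDI 58).
38 − 58 = -20, so the two pitches are 20 semitones apart, with A♯3 the higher.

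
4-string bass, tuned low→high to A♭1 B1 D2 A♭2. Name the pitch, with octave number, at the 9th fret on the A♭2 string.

A♭2 is MIDI 44. Adding 9 gives 53, which is F3.

F3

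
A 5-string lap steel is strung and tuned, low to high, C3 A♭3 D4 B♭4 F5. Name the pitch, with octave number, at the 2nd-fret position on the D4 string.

Each fret is one semitone, so D4 + 2 = E4.

E4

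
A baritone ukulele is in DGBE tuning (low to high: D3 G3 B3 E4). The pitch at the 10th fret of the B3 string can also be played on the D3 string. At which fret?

19

Fret 10 on B3 is MIDI 59 + 10 = 69 (A4). On the D3 string (open MIDI 50), that pitch is 69 − 50 = fret 19.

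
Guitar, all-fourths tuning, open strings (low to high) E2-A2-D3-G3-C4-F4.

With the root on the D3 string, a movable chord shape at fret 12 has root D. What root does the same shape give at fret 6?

G♯

Moving from fret 12 to fret 6 shifts the root by -6 semitones.
D down 6 semitones is G♯.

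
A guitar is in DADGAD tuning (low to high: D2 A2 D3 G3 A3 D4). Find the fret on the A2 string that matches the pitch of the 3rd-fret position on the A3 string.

15

A3 at fret 3 is A3 + 3 semitones = C4.
The open A2 string is 12 semitones below the open A3, so the same pitch on the A2 string lies at fret 3 + 12 = 15.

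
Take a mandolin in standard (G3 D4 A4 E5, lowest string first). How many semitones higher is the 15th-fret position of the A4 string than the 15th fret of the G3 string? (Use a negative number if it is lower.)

14 semitones

A4 at fret 15 → C6 (MIDI 84); G3 at fret 15 → A#4 (MIDI 70).
84 − 70 = 14, so the two pitches are 14 semitones apart.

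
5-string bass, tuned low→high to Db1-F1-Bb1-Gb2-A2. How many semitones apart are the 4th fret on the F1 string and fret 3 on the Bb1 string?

F1 at fret 4 → A1 (MIDI 33); Bb1 at fret 3 → Db2 (MIDI 37).
33 − 37 = -4, so the two pitches are 4 semitones apart, with Db2 the higher.

4 semitones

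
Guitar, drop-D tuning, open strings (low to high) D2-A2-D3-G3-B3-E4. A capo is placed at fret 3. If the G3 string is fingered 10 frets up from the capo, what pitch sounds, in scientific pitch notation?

G#4

The capo raises the open G3 by 3 semitones to A#3; fretting 10 more gives G3 + 3 + 10 = G3 + 13 semitones = G#4.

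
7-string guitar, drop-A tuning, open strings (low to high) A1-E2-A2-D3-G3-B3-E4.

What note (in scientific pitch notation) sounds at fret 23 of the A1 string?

The open A1 string plus 23 semitones: A–A#–B–C–…–F#–G–G#.
The walk passes from B into C 2 times, so the octave number goes from 1 to 3.
(Equivalently spelled A♭3.)

G♯3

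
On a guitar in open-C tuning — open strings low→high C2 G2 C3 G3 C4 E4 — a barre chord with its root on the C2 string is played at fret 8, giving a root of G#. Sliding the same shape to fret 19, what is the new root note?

G

Moving from fret 8 to fret 19 shifts the root by 11 semitones.
G# up 11 semitones is G.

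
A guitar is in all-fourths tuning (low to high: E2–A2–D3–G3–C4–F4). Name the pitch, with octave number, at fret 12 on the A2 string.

A3

Each fret is one semitone, so A2 + 12 = A3.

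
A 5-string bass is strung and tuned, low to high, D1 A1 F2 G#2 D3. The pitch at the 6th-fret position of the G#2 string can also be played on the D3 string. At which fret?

0

Fret 6 on G#2 is MIDI 44 + 6 = 50 (D3). On the D3 string (open MIDI 50), that pitch is 50 − 50 = fret 0.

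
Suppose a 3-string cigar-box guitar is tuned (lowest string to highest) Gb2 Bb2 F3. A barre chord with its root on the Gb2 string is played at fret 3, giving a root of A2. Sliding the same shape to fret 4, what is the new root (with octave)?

Moving from fret 3 to fret 4 shifts the root by 1 semitone.
A2 up 1 semitone is Bb2.

Bb2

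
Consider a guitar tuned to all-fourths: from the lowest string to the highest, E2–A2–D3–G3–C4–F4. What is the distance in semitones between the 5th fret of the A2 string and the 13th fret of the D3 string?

A2 at fret 5 → D3 (MIDI 50); D3 at fret 13 → D♯4 (MIDI 63).
50 − 63 = -13, so the two pitches are 13 semitones apart, with D♯4 the higher.

13 semitones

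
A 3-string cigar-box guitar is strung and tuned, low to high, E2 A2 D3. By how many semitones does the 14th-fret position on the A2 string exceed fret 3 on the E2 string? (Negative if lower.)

16 semitones

A2 at fret 14 → B3 (MIDI 59); E2 at fret 3 → G2 (MIDI 43).
59 − 43 = 16, so the two pitches are 16 semitones apart.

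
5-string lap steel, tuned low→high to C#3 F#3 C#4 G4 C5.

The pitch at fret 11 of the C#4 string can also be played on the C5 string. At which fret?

C#4 at fret 11 is C#4 + 11 semitones = C5.
The open C5 string is 11 semitones above the open C#4, so the same pitch on the C5 string lies at fret 11 − 11 = 0.

0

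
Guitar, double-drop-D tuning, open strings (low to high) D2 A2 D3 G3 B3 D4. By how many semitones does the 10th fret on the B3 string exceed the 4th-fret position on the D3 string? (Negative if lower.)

B3 at fret 10 → A4 (MIDI 69); D3 at fret 4 → F♯3 (MIDI 54).
69 − 54 = 15, so the two pitches are 15 semitones apart.

15 semitones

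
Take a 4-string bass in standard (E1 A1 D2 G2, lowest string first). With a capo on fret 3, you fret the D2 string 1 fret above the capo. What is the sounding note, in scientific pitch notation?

F♯2

The capo raises the open D2 by 3 semitones to F2; fretting 1 more gives D2 + 3 + 1 = D2 + 4 semitones = F♯2.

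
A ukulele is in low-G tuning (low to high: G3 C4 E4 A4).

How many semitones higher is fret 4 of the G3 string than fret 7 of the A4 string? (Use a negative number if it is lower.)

-17 semitones

G3 at fret 4 → B3 (MIDI 59); A4 at fret 7 → E5 (MIDI 76).
59 − 76 = -17, so the two pitches are 17 semitones apart.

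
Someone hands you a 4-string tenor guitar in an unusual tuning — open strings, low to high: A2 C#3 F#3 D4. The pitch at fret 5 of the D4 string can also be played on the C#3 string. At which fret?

18

D4 at fret 5 is D4 + 5 semitones = G4.
The open C#3 string is 13 semitones below the open D4, so the same pitch on the C#3 string lies at fret 5 + 13 = 18.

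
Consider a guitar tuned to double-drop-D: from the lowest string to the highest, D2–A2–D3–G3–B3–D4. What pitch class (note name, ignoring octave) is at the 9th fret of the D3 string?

Each fret is one semitone, so D3 + 9 = B.

B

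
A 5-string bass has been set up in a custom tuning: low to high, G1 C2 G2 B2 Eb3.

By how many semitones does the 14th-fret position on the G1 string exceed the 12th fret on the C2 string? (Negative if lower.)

-3 semitones

G1 at fret 14 → A2 (MIDI 45); C2 at fret 12 → C3 (MIDI 48).
45 − 48 = -3, so the two pitches are 3 semitones apart.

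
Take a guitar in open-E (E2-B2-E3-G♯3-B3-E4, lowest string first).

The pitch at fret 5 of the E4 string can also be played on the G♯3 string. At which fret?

13

E4 at fret 5 is E4 + 5 semitones = A4.
The open G♯3 string is 8 semitones below the open E4, so the same pitch on the G♯3 string lies at fret 5 + 8 = 13.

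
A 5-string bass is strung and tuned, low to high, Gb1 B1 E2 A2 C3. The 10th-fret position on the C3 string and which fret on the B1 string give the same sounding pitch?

C3 at fret 10 is C3 + 10 semitones = Bb3.
The open B1 string is 13 semitones below the open C3, so the same pitch on the B1 string lies at fret 10 + 13 = 23.

23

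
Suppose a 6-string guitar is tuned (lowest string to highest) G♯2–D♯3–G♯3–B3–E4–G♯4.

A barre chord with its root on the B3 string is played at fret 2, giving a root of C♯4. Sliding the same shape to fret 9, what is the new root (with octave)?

Moving from fret 2 to fret 9 shifts the root by 7 semitones.
C♯4 up 7 semitones is G♯4.

G♯4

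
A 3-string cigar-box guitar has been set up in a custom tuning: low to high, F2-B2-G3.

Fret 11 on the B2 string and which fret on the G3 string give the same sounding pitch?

B2 at fret 11 is B2 + 11 semitones = Bb3.
The open G3 string is 8 semitones above the open B2, so the same pitch on the G3 string lies at fret 11 − 8 = 3.

3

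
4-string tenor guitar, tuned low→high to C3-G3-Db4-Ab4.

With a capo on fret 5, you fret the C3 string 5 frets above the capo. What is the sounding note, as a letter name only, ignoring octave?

Bb

The capo raises the open C3 by 5 semitones to F3; fretting 5 more gives C3 + 5 + 5 = C3 + 10 semitones, landing on Bb.
(Also written A#.)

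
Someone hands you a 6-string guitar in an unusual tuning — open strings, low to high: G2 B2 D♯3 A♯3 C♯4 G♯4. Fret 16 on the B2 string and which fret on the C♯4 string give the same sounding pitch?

2

Fret 16 on B2 is MIDI 47 + 16 = 63 (D♯4). On the C♯4 string (open MIDI 61), that pitch is 63 − 61 = fret 2.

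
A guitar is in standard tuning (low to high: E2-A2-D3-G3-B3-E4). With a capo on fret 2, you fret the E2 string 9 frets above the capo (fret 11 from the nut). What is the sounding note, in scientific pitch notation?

The capo raises the open E2 by 2 semitones to F♯2; fretting 9 more gives E2 + 2 + 9 = E2 + 11 semitones = D♯3.
(Also written E♭.)

D♯3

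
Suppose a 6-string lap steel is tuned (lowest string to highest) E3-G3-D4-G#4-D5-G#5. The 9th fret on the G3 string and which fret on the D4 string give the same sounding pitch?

Fret 9 on G3 is MIDI 55 + 9 = 64 (E4). On the D4 string (open MIDI 62), that pitch is 64 − 62 = fret 2.

2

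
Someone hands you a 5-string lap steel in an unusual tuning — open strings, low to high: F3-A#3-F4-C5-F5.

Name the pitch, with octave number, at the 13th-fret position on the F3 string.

F3 is MIDI 53. Adding 13 gives 66, which is F#4.
(Equivalently spelled Gb4.)

F#4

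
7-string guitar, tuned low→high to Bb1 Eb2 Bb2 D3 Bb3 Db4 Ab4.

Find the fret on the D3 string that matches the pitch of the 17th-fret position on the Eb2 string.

6

Eb2 at fret 17 is Eb2 + 17 semitones = Ab3.
The open D3 string is 11 semitones above the open Eb2, so the same pitch on the D3 string lies at fret 17 − 11 = 6.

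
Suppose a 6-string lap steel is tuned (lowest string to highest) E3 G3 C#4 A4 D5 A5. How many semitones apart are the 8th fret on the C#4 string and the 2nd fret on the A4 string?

C#4 at fret 8 → A4 (MIDI 69); A4 at fret 2 → B4 (MIDI 71).
69 − 71 = -2, so the two pitches are 2 semitones apart, with B4 the higher.

2 semitones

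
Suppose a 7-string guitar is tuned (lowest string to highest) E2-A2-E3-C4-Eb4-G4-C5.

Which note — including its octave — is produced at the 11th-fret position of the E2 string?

Eb3

E2 is MIDI 40. Adding 11 gives 51, which is Eb3.
(Equivalently spelled D#3.)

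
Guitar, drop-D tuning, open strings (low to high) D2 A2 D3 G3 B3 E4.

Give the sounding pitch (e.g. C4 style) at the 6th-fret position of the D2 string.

G♯2

D2 is MIDI 38. Adding 6 gives 44, which is G♯2.
(Equivalently spelled A♭2.)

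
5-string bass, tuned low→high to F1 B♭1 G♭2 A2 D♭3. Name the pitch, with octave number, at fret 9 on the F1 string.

D2

The open F1 string plus 9 semitones: F–Gb–G–Ab–A–Bb–B–C–Db–D.
The walk passes from B into C once, so the octave number goes from 1 to 2.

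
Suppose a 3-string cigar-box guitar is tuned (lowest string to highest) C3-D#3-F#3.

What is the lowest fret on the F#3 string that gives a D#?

9

From F#3, count semitones up the chromatic scale until reaching D#: F#–G–G#–A–A#–B–C–C#–D–D# — 9 steps.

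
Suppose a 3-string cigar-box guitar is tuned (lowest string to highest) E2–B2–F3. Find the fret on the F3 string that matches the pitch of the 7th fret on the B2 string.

B2 at fret 7 is B2 + 7 semitones = Gb3.
The open F3 string is 6 semitones above the open B2, so the same pitch on the F3 string lies at fret 7 − 6 = 1.

1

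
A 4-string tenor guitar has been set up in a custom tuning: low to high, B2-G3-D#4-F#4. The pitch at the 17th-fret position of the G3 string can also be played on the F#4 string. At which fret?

G3 at fret 17 is G3 + 17 semitones = C5.
The open F#4 string is 11 semitones above the open G3, so the same pitch on the F#4 string lies at fret 17 − 11 = 6.

6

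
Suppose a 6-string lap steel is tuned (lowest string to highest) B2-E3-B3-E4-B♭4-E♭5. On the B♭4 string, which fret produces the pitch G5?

9

G5 is 9 semitones above the open B♭4 (Bb–B–C–Db–D–Eb–E–F–Gb–G), so it sits at fret 9.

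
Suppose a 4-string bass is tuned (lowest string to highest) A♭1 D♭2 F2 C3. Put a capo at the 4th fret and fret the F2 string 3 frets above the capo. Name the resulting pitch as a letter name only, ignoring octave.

The capo raises the open F2 by 4 semitones to A2; fretting 3 more gives F2 + 4 + 3 = F2 + 7 semitones, landing on C.

C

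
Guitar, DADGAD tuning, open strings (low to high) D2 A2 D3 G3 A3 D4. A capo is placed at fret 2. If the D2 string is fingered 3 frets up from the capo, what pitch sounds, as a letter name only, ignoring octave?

The capo raises the open D2 by 2 semitones to E2; fretting 3 more gives D2 + 2 + 3 = D2 + 5 semitones, landing on G.

G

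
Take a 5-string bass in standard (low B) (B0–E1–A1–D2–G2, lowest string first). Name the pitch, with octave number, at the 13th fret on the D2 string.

D2 is MIDI 38. Adding 13 gives 51, which is D#3.
(Equivalently spelled Eb3.)

D#3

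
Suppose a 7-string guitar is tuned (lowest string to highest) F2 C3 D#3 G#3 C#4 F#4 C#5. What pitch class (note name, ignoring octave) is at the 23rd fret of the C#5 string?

C

Each fret is one semitone, so C#5 + 23 = C.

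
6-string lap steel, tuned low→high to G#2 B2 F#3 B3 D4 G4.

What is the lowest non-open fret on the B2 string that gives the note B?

From B2, count semitones up the chromatic scale until reaching B: B–C–C#–D–…–A–A#–B — 12 steps.

12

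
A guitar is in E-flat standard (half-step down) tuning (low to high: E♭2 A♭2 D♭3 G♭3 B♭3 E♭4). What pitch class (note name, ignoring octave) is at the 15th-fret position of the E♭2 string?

G♭

Each fret is one semitone, so E♭2 + 15 = G♭.
(Equivalently spelled F♯.)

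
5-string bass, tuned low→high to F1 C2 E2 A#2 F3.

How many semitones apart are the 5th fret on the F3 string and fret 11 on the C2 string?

11 semitones

F3 at fret 5 → A#3 (MIDI 58); C2 at fret 11 → B2 (MIDI 47).
58 − 47 = 11, so the two pitches are 11 semitones apart, with A#3 the higher.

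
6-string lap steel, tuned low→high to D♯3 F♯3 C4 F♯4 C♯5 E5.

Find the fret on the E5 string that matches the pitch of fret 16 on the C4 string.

Fret 16 on C4 is MIDI 60 + 16 = 76 (E5). On the E5 string (open MIDI 76), that pitch is 76 − 76 = fret 0.

0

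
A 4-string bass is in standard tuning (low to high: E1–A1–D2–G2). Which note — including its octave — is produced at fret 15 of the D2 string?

D2 is MIDI 38. Adding 15 gives 53, which is F3.

F3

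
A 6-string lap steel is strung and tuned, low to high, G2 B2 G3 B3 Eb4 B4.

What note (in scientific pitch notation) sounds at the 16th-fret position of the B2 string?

Eb4

The open B2 string plus 16 semitones: B–C–Db–D–…–Db–D–Eb.
The walk passes from B into C 2 times, so the octave number goes from 2 to 4.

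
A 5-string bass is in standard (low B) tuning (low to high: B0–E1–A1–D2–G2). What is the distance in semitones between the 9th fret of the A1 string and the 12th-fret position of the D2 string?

8 semitones

A1 at fret 9 → F♯2 (MIDI 42); D2 at fret 12 → D3 (MIDI 50).
42 − 50 = -8, so the two pitches are 8 semitones apart, with D3 the higher.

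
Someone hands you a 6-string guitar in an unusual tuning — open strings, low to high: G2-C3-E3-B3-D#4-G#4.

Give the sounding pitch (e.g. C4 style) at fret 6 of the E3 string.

A#3

Each fret is one semitone, so E3 + 6 = A#3.
(Equivalently spelled Bb3.)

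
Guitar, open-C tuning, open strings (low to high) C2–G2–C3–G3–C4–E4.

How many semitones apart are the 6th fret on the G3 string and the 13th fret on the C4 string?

G3 at fret 6 → C#4 (MIDI 61); C4 at fret 13 → C#5 (MIDI 73).
61 − 73 = -12, so the two pitches are 12 semitones apart, with C#5 the higher.

12 semitones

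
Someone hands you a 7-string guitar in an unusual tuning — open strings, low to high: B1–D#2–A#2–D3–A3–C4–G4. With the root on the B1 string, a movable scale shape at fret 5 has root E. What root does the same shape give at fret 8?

Moving from fret 5 to fret 8 shifts the root by 3 semitones.
E up 3 semitones is G.

G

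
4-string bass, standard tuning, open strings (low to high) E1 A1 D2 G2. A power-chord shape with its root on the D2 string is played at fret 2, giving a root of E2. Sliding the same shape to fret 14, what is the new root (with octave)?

E3

Moving from fret 2 to fret 14 shifts the root by 12 semitones.
E2 up 12 semitones is E3.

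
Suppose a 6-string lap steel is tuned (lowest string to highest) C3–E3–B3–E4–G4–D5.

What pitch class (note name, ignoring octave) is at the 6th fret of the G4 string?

C♯

Each fret is one semitone, so G4 + 6 = C♯.
(Equivalently spelled D♭.)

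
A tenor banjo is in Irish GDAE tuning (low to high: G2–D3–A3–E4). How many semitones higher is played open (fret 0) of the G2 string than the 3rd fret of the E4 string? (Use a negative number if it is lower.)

-24 semitones

G2 at fret 0 → G2 (MIDI 43); E4 at fret 3 → G4 (MIDI 67).
43 − 67 = -24, so the two pitches are 24 semitones apart.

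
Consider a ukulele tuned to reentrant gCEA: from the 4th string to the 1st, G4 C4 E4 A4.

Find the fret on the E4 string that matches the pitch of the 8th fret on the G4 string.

Fret 8 on G4 is MIDI 67 + 8 = 75 (D#5). On the E4 string (open MIDI 64), that pitch is 75 − 64 = fret 11.

11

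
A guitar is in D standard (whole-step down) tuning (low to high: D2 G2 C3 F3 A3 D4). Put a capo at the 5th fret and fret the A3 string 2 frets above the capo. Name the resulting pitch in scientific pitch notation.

The capo raises the open A3 by 5 semitones to D4; fretting 2 more gives A3 + 5 + 2 = A3 + 7 semitones = E4.

E4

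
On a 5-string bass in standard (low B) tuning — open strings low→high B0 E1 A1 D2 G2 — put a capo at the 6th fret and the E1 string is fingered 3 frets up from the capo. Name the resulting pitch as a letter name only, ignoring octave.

The capo raises the open E1 by 6 semitones to A#1; fretting 3 more gives E1 + 6 + 3 = E1 + 9 semitones, landing on C#.

C#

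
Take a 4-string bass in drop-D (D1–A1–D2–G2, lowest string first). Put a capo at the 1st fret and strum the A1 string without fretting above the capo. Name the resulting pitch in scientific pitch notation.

A#1

The capo raises the open A1 by 1 semitone to A#1; fretting 0 more gives A1 + 1 + 0 = A1 + 1 semitone = A#1.
(Also written Bb.)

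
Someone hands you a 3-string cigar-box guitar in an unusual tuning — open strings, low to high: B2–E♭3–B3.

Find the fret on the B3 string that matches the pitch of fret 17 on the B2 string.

5

B2 at fret 17 is B2 + 17 semitones = E4.
The open B3 string is 12 semitones above the open B2, so the same pitch on the B3 string lies at fret 17 − 12 = 5.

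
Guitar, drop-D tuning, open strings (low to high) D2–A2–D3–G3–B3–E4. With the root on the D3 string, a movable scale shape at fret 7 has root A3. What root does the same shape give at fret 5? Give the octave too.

G3

Moving from fret 7 to fret 5 shifts the root by -2 semitones.
A3 down 2 semitones is G3.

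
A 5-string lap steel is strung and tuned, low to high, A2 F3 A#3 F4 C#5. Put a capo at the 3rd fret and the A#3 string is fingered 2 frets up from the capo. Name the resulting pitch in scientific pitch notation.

D#4

The capo raises the open A#3 by 3 semitones to C#4; fretting 2 more gives A#3 + 3 + 2 = A#3 + 5 semitones = D#4.
(Also written Eb.)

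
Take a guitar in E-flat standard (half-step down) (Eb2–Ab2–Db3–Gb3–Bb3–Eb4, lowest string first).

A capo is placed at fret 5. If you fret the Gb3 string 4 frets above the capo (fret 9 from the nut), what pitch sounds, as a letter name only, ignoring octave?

Eb

The capo raises the open Gb3 by 5 semitones to B3; fretting 4 more gives Gb3 + 5 + 4 = Gb3 + 9 semitones, landing on Eb.
(Also written D#.)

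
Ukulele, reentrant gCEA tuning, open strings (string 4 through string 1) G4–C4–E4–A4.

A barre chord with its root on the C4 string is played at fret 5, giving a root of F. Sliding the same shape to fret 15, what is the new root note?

Moving from fret 5 to fret 15 shifts the root by 10 semitones.
F up 10 semitones is D#.

D#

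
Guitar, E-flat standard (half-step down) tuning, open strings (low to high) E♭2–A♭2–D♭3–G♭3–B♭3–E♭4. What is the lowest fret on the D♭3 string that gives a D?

1

From D♭3, count semitones up the chromatic scale until reaching D: Db–D — 1 step.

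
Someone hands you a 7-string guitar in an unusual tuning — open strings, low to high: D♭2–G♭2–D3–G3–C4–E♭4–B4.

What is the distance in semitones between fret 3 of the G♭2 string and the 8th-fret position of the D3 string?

13 semitones

G♭2 at fret 3 → A2 (MIDI 45); D3 at fret 8 → B♭3 (MIDI 58).
45 − 58 = -13, so the two pitches are 13 semitones apart, with B♭3 the higher.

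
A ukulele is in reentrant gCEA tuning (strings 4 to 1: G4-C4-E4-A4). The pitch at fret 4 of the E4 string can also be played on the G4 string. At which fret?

E4 at fret 4 is E4 + 4 semitones = G♯4.
The open G4 string is 3 semitones above the open E4, so the same pitch on the G4 string lies at fret 4 − 3 = 1.

1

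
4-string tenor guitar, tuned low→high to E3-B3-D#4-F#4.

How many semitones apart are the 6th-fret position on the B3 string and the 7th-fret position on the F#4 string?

8 semitones

B3 at fret 6 → F4 (MIDI 65); F#4 at fret 7 → C#5 (MIDI 73).
65 − 73 = -8, so the two pitches are 8 semitones apart, with C#5 the higher.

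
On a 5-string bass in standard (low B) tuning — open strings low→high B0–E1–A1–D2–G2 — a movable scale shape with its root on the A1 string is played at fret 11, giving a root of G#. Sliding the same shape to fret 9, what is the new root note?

Moving from fret 11 to fret 9 shifts the root by -2 semitones.
G# down 2 semitones is F#.

F#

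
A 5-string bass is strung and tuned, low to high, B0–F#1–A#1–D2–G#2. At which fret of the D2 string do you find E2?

2

E2 is 2 semitones above the open D2 (D–D#–E), so it sits at fret 2.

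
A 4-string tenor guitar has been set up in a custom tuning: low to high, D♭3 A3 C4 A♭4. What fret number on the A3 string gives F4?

8

F4 is 8 semitones above the open A3 (A–Bb–B–C–Db–D–Eb–E–F), so it sits at fret 8.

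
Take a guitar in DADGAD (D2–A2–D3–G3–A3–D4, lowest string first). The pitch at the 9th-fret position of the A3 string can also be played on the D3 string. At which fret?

16

A3 at fret 9 is A3 + 9 semitones = F♯4.
The open D3 string is 7 semitones below the open A3, so the same pitch on the D3 string lies at fret 9 + 7 = 16.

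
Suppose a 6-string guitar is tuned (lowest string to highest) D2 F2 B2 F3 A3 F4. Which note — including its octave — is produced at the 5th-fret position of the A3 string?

A3 is MIDI 57. Adding 5 gives 62, which is D4.

D4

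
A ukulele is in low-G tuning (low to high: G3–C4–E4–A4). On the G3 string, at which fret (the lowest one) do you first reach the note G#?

From G3, count semitones up the chromatic scale until reaching G#: G–G# — 1 step.

1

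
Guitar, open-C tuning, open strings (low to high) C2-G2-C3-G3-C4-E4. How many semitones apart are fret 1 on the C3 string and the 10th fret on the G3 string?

16 semitones

C3 at fret 1 → C♯3 (MIDI 49); G3 at fret 10 → F4 (MIDI 65).
49 − 65 = -16, so the two pitches are 16 semitones apart, with F4 the higher.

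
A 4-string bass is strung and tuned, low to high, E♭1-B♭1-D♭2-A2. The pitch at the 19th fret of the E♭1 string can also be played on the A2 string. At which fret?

1

E♭1 at fret 19 is E♭1 + 19 semitones = B♭2.
The open A2 string is 18 semitones above the open E♭1, so the same pitch on the A2 string lies at fret 19 − 18 = 1.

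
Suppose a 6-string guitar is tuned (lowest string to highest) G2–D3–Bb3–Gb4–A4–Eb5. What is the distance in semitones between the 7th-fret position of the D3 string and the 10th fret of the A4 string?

22 semitones

D3 at fret 7 → A3 (MIDI 57); A4 at fret 10 → G5 (MIDI 79).
57 − 79 = -22, so the two pitches are 22 semitones apart, with G5 the higher.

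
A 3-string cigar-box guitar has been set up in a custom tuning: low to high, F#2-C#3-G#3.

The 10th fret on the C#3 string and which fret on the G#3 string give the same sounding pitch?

C#3 at fret 10 is C#3 + 10 semitones = B3.
The open G#3 string is 7 semitones above the open C#3, so the same pitch on the G#3 string lies at fret 10 − 7 = 3.

3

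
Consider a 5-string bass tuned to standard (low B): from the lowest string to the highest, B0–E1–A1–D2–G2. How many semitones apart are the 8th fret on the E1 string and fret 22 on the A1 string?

E1 at fret 8 → C2 (MIDI 36); A1 at fret 22 → G3 (MIDI 55).
36 − 55 = -19, so the two pitches are 19 semitones apart, with G3 the higher.

19 semitones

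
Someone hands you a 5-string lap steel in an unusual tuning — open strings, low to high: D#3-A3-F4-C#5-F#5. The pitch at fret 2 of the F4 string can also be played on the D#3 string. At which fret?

F4 at fret 2 is F4 + 2 semitones = G4.
The open D#3 string is 14 semitones below the open F4, so the same pitch on the D#3 string lies at fret 2 + 14 = 16.

16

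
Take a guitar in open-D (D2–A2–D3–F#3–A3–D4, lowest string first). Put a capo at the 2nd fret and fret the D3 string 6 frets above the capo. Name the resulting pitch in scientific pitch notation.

The capo raises the open D3 by 2 semitones to E3; fretting 6 more gives D3 + 2 + 6 = D3 + 8 semitones = A#3.

A#3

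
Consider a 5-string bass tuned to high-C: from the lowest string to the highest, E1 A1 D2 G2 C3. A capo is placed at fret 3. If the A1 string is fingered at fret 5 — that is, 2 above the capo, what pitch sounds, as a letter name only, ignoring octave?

The capo raises the open A1 by 3 semitones to C2; fretting 2 more gives A1 + 3 + 2 = A1 + 5 semitones, landing on D.

D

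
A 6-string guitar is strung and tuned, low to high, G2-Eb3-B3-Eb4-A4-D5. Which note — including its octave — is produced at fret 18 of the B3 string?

F5

The open B3 string plus 18 semitones: B–C–Db–D–…–Eb–E–F.
The walk passes from B into C 2 times, so the octave number goes from 3 to 5.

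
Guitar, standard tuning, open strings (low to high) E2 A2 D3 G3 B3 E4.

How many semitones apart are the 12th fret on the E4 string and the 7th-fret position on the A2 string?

E4 at fret 12 → E5 (MIDI 76); A2 at fret 7 → E3 (MIDI 52).
76 − 52 = 24, so the two pitches are 24 semitones apart, with E5 the higher.

24 semitones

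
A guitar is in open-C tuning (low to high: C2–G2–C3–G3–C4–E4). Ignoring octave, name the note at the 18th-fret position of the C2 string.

C2 is MIDI 36. Adding 18 gives 54; 54 mod 12 = 6, i.e. F#.
(Equivalently spelled Gb.)

F#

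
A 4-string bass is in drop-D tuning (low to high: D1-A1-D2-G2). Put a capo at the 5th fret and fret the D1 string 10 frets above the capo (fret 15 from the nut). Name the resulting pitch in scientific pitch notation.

F2

The capo raises the open D1 by 5 semitones to G1; fretting 10 more gives D1 + 5 + 10 = D1 + 15 semitones = F2.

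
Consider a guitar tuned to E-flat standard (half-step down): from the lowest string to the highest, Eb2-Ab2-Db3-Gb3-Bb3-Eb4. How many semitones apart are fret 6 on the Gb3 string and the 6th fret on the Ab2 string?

10 semitones

Gb3 at fret 6 → C4 (MIDI 60); Ab2 at fret 6 → D3 (MIDI 50).
60 − 50 = 10, so the two pitches are 10 semitones apart, with C4 the higher.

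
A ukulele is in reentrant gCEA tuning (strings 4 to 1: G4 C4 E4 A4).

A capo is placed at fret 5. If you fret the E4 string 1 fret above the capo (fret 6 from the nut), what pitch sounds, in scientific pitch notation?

A♯4

The capo raises the open E4 by 5 semitones to A4; fretting 1 more gives E4 + 5 + 1 = E4 + 6 semitones = A♯4.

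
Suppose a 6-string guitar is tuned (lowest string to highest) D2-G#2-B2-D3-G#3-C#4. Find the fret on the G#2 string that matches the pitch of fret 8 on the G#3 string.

20

G#3 at fret 8 is G#3 + 8 semitones = E4.
The open G#2 string is 12 semitones below the open G#3, so the same pitch on the G#2 string lies at fret 8 + 12 = 20.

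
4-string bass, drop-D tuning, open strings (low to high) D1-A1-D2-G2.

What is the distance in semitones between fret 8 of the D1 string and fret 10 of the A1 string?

9 semitones

D1 at fret 8 → A#1 (MIDI 34); A1 at fret 10 → G2 (MIDI 43).
34 − 43 = -9, so the two pitches are 9 semitones apart, with G2 the higher.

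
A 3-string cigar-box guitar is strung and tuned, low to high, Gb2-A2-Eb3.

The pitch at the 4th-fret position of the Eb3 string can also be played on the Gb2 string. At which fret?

13

Eb3 at fret 4 is Eb3 + 4 semitones = G3.
The open Gb2 string is 9 semitones below the open Eb3, so the same pitch on the Gb2 string lies at fret 4 + 9 = 13.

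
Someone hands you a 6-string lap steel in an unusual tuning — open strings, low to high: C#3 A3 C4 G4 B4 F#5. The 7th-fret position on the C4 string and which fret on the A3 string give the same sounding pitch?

Fret 7 on C4 is MIDI 60 + 7 = 67 (G4). On the A3 string (open MIDI 57), that pitch is 67 − 57 = fret 10.

10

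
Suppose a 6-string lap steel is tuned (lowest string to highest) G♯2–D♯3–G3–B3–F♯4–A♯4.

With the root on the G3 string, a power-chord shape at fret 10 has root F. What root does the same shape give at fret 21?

Moving from fret 10 to fret 21 shifts the root by 11 semitones.
F up 11 semitones is E.

E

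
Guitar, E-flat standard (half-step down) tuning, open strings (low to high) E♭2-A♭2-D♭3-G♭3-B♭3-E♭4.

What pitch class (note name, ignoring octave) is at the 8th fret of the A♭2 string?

Each fret is one semitone, so A♭2 + 8 = E.

E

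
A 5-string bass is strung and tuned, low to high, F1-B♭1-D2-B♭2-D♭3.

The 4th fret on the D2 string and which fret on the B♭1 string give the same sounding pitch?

D2 at fret 4 is D2 + 4 semitones = G♭2.
The open B♭1 string is 4 semitones below the open D2, so the same pitch on the B♭1 string lies at fret 4 + 4 = 8.

8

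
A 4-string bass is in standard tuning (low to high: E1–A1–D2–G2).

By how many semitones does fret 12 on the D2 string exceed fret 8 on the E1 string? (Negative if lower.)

D2 at fret 12 → D3 (MIDI 50); E1 at fret 8 → C2 (MIDI 36).
50 − 36 = 14, so the two pitches are 14 semitones apart.

14 semitones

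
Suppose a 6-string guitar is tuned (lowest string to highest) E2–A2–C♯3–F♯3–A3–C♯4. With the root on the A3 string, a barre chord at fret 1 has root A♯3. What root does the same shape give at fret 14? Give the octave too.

B4

Moving from fret 1 to fret 14 shifts the root by 13 semitones.
A♯3 up 13 semitones is B4.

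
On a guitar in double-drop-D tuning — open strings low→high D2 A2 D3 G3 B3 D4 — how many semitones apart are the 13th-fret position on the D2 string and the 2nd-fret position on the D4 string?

13 semitones

D2 at fret 13 → D♯3 (MIDI 51); D4 at fret 2 → E4 (MIDI 64).
51 − 64 = -13, so the two pitches are 13 semitones apart, with E4 the higher.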